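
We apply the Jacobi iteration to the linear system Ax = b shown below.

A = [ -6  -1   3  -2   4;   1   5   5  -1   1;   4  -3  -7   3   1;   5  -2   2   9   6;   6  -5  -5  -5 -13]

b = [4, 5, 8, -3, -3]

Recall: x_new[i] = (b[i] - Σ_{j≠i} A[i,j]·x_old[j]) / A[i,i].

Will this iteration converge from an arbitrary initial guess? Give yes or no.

Split A = D + L + U, D = diag(-6, 5, -7, 9, -13).
Jacobi: T = -D⁻¹(L+U), T[0,1] = -(-1)/(-6) = -0.1667; T[0,0] = 0.
  T[0,:] = [+0.0000 -0.1667 +0.5000 -0.3333 +0.6667]
  T[1,:] = [-0.2000 +0.0000 -1.0000 +0.2000 -0.2000]
  T[2,:] = [+0.5714 -0.4286 +0.0000 +0.4286 +0.1429]
  T[3,:] = [-0.5556 +0.2222 -0.2222 +0.0000 -0.6667]
  T[4,:] = [+0.4615 -0.3846 -0.3846 -0.3846 +0.0000]
|eigenvalues of T|: 1.2632, 0.9165, 0.4733, 0.4448, 0.4448.
spectral radius ρ = 1.2632; 1.2632 > 1 ⇒ diverges.

no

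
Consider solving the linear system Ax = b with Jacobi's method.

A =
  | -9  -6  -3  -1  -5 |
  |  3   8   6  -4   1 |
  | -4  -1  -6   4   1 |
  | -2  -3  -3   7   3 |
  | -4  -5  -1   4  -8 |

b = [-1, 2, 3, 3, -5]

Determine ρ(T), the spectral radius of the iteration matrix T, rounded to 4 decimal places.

1.3422

Split A = D + L + U, D = diag(-9, 8, -6, 7, -8).
T_J = -D⁻¹(L+U): T[0,4] = -(-5)/(-9) = -0.5556; T[0,0] = 0.
  T[0,:] = [+0.0000, -0.6667, -0.3333, -0.1111, -0.5556]
  T[1,:] = [-0.3750, +0.0000, -0.7500, +0.5000, -0.1250]
  T[2,:] = [-0.6667, -0.1667, +0.0000, +0.6667, +0.1667]
  T[3,:] = [+0.2857, +0.4286, +0.4286, +0.0000, -0.4286]
  T[4,:] = [-0.5000, -0.6250, -0.1250, +0.5000, +0.0000]
|roots of det(T-λI)|: 1.3422, 0.7631, 0.7631, 0.2510, 0.2510.
ρ = 1.3422; 1.3422 > 1, so it fails to converge.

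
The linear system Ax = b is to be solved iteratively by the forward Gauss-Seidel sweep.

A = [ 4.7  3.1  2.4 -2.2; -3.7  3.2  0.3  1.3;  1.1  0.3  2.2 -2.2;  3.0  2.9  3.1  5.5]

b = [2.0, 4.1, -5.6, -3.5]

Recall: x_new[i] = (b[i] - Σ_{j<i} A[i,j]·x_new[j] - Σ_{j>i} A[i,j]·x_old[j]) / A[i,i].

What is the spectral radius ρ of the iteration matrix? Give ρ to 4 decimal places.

1.2329

A = D + L + U where D = diag(4.7, 3.2, 2.2, 5.5).
Gauss-Seidel: T = -(D+L)⁻¹U, row 0 first, T[0,1] = -(3.1)/(4.7) = -0.6596; later rows by forward substitution.
  T[0,:] = [+0.0000 -0.6596 -0.5106 +0.4681]
  T[1,:] = [+0.0000 -0.7626 -0.6842 +0.1350]
  T[2,:] = [+0.0000 +0.4338 +0.3486 +0.7476]
  T[3,:] = [+0.0000 +0.5174 +0.4428 -0.7478]
|λ(T)| sorted: 1.2329, 0.1654, 0.1654, 0.0000.
ρ = 1.2329; 1.2329 > 1, so it fails to converge.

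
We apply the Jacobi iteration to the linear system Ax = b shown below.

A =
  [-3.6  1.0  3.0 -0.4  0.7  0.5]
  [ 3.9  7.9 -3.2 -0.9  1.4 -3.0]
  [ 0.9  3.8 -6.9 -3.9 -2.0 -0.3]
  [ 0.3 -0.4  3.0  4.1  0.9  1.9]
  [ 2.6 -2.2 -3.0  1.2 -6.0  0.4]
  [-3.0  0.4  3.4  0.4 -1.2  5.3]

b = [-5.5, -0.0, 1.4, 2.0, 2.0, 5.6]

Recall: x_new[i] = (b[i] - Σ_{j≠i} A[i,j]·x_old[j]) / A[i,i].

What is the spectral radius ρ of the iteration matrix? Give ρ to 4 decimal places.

Split A = D + L + U, D = diag(-3.6, 7.9, -6.9, 4.1, -6, 5.3).
T_J = -D⁻¹(L+U): T[2,0] = -(0.9)/(-6.9) = +0.1304; T[2,2] = 0.
  T[0,:] = [+0.0000  +0.2778  +0.8333  -0.1111  +0.1944  +0.1389]
  T[1,:] = [-0.4937  +0.0000  +0.4051  +0.1139  -0.1772  +0.3797]
  T[2,:] = [+0.1304  +0.5507  +0.0000  -0.5652  -0.2899  -0.0435]
  T[3,:] = [-0.0732  +0.0976  -0.7317  +0.0000  -0.2195  -0.4634]
  T[4,:] = [+0.4333  -0.3667  -0.5000  +0.2000  +0.0000  +0.0667]
  T[5,:] = [+0.5660  -0.0755  -0.6415  -0.0755  +0.2264  +0.0000]
|λ(T)| sorted: 1.1819, 0.7215, 0.4985, 0.4985, 0.3378, 0.1178.
ρ(T) = max|λ| = 1.1819; 1.1819 > 1, so it fails to converge.

1.1819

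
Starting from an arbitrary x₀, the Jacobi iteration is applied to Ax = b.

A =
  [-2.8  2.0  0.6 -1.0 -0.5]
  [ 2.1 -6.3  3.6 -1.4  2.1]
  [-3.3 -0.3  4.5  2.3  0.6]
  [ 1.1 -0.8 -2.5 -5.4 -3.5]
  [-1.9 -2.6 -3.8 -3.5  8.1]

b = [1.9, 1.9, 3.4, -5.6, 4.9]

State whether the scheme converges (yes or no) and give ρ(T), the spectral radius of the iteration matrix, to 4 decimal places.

no, ρ = 1.1366

Let D = diag(-2.8, -6.3, 4.5, -5.4, 8.1); L, U the strict triangles.
Jacobi T = -D⁻¹(L+U): T[4,2] = -(-3.8)/(8.1) = +0.4691; T[4,4] = 0.
  T[0,:] = [+0.0000, +0.7143, +0.2143, -0.3571, -0.1786]
  T[1,:] = [+0.3333, +0.0000, +0.5714, -0.2222, +0.3333]
  T[2,:] = [+0.7333, +0.0667, +0.0000, -0.5111, -0.1333]
  T[3,:] = [+0.2037, -0.1481, -0.4630, +0.0000, -0.6481]
  T[4,:] = [+0.2346, +0.3210, +0.4691, +0.4321, +0.0000]
moduli |λ_i(T)| = 1.1366, 0.7065, 0.7065, 0.3843, 0.3843.
ρ(T) = max|λ| = 1.1366; 1.1366 > 1, so it fails to converge.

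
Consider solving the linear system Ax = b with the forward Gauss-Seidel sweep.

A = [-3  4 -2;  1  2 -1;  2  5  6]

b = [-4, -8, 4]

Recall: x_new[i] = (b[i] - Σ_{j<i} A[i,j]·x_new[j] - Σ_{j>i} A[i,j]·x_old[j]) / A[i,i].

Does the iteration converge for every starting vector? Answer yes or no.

yes

Write A = D+L+U with D = diag(-3, 2, 6).
Gauss-Seidel: T = -(D+L)⁻¹U, row 0 first, T[0,1] = -(4)/(-3) = +1.3333; later rows by forward substitution.
  T[0,:] = [+0.0000 +1.3333 -0.6667]
  T[1,:] = [+0.0000 -0.6667 +0.8333]
  T[2,:] = [+0.0000 +0.1111 -0.4722]
|roots of det(T-λI)|: 0.8889, 0.2500, 0.0000.
ρ = 0.8889; 0.8889 < 1 ⇒ converges.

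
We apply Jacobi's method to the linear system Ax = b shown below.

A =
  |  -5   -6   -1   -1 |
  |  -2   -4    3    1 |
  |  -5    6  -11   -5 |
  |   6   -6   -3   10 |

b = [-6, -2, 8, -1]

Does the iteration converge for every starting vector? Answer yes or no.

no

Split A = D + L + U, D = diag(-5, -4, -11, 10).
Jacobi T = -D⁻¹(L+U): T[2,0] = -(-5)/(-11) = -0.4545; T[2,2] = 0.
  T[0,:] = [+0.0000, -1.2000, -0.2000, -0.2000]
  T[1,:] = [-0.5000, +0.0000, +0.7500, +0.2500]
  T[2,:] = [-0.4545, +0.5455, +0.0000, -0.4545]
  T[3,:] = [-0.6000, +0.6000, +0.3000, +0.0000]
eigenvalue magnitudes: 1.2471, 0.7695, 0.7695, 0.1884.
spectral radius ρ = 1.2471; 1.2471 > 1, so it fails to converge.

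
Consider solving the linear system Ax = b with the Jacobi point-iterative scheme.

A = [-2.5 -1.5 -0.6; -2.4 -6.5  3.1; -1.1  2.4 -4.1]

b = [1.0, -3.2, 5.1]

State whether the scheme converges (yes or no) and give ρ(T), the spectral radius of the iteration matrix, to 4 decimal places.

A = D + L + U where D = diag(-2.5, -6.5, -4.1).
T_J = -D⁻¹(L+U): T[2,1] = -(2.4)/(-4.1) = +0.5854; T[2,2] = 0.
  T[0,:] = [+0.0000, -0.6000, -0.2400]
  T[1,:] = [-0.3692, +0.0000, +0.4769]
  T[2,:] = [-0.2683, +0.5854, +0.0000]
|roots of det(T-λI)|: 0.8468, 0.5887, 0.2581.
ρ(T) = max|λ| = 0.8468; 0.8468 < 1 ⇒ converges.

yes, ρ = 0.8468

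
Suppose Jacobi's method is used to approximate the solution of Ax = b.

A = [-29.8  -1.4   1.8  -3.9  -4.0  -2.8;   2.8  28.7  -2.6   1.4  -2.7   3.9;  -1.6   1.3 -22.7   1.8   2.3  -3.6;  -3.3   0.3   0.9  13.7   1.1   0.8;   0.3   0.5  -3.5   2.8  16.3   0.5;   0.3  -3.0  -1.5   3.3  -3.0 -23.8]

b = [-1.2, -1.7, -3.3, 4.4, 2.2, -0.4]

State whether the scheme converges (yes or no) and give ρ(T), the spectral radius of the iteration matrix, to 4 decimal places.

A = D + L + U where D = diag(-29.8, 28.7, -22.7, 13.7, 16.3, -23.8).
T_J = -D⁻¹(L+U): T[3,2] = -(0.9)/(13.7) = -0.0657; T[3,3] = 0.
  T[0,:] = [+0.0000  -0.0470  +0.0604  -0.1309  -0.1342  -0.0940]
  T[1,:] = [-0.0976  +0.0000  +0.0906  -0.0488  +0.0941  -0.1359]
  T[2,:] = [-0.0705  +0.0573  +0.0000  +0.0793  +0.1013  -0.1586]
  T[3,:] = [+0.2409  -0.0219  -0.0657  +0.0000  -0.0803  -0.0584]
  T[4,:] = [-0.0184  -0.0307  +0.2147  -0.1718  +0.0000  -0.0307]
  T[5,:] = [+0.0126  -0.1261  -0.0630  +0.1387  -0.1261  +0.0000]
|roots of det(T-λI)|: 0.2994, 0.1838, 0.1838, 0.1404, 0.1404, 0.0841.
spectral radius ρ = 0.2994; 0.2994 < 1 ⇒ converges.

yes, ρ = 0.2994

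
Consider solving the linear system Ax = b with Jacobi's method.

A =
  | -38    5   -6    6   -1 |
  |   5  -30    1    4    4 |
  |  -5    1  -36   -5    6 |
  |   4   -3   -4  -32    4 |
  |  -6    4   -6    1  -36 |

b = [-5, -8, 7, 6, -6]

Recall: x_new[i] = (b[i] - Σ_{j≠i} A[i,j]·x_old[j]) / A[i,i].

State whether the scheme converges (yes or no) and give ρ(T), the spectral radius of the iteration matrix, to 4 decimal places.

yes, ρ = 0.2767

Diagonal D = diag(-38, -30, -36, -32, -36); L, U strict lower/upper.
Jacobi T = -D⁻¹(L+U): T[2,3] = -(-5)/(-36) = -0.1389; T[2,2] = 0.
  T[0,:] = [+0.0000  +0.1316  -0.1579  +0.1579  -0.0263]
  T[1,:] = [+0.1667  +0.0000  +0.0333  +0.1333  +0.1333]
  T[2,:] = [-0.1389  +0.0278  +0.0000  -0.1389  +0.1667]
  T[3,:] = [+0.1250  -0.0938  -0.1250  +0.0000  +0.1250]
  T[4,:] = [-0.1667  +0.1111  -0.1667  +0.0278  +0.0000]
|roots of det(T-λI)|: 0.2767, 0.2068, 0.2068, 0.0908, 0.0908.
ρ(T) = max|λ| = 0.2767; 0.2767 < 1 ⇒ converges.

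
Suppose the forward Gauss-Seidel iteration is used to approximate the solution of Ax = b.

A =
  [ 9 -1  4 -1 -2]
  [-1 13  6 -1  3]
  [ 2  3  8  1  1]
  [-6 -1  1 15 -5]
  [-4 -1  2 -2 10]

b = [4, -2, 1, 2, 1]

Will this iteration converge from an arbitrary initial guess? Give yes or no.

yes

Split A = D + L + U, D = diag(9, 13, 8, 15, 10).
GS T = -(D+L)⁻¹U: row 0 first, T[0,3] = -(-1)/(9) = +0.1111; later rows by forward substitution.
  T[0,:] = [+0.0000  +0.1111  -0.4444  +0.1111  +0.2222]
  T[1,:] = [+0.0000  +0.0085  -0.4957  +0.0855  -0.2137]
  T[2,:] = [+0.0000  -0.0310  +0.2970  -0.1848  -0.1004]
  T[3,:] = [+0.0000  +0.0471  -0.2306  +0.0625  +0.4147]
  T[4,:] = [+0.0000  +0.0609  -0.3329  +0.1025  +0.1705]
moduli |λ_i(T)| = 0.6411, 0.1505, 0.1505, 0.0588, 0.0000.
ρ = 0.6411; 0.6411 < 1 ⇒ converges.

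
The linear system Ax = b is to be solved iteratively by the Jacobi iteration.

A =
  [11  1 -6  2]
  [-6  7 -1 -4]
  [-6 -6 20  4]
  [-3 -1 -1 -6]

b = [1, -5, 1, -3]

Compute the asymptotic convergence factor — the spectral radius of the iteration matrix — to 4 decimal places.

Let D = diag(11, 7, 20, -6); L, U the strict triangles.
T_J = -D⁻¹(L+U): T[1,2] = -(-1)/(7) = +0.1429; T[1,1] = 0.
  T[0,:] = [+0.0000 -0.0909 +0.5455 -0.1818]
  T[1,:] = [+0.8571 +0.0000 +0.1429 +0.5714]
  T[2,:] = [+0.3000 +0.3000 +0.0000 -0.2000]
  T[3,:] = [-0.5000 -0.1667 -0.1667 +0.0000]
|eigenvalues of T|: 0.6892, 0.5809, 0.5809, 0.0279.
ρ(T) = max|λ| = 0.6892; 0.6892 < 1 ⇒ converges.

0.6892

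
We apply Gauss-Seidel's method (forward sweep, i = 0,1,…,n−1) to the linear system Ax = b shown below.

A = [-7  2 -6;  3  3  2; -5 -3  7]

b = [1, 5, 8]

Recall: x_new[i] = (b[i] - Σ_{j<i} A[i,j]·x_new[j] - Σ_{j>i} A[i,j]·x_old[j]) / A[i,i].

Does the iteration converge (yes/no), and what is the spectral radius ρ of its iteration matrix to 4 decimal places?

Let D = diag(-7, 3, 7); L, U the strict triangles.
Gauss-Seidel: T = -(D+L)⁻¹U, row 0 first, T[0,1] = -(2)/(-7) = +0.2857; later rows by forward substitution.
  T[0,:] = [+0.0000 +0.2857 -0.8571]
  T[1,:] = [+0.0000 -0.2857 +0.1905]
  T[2,:] = [+0.0000 +0.0816 -0.5306]
|eigenvalues of T|: 0.5829, 0.2334, 0.0000.
ρ = 0.5829; 0.5829 < 1, so it converges for any x₀.

yes, ρ = 0.5829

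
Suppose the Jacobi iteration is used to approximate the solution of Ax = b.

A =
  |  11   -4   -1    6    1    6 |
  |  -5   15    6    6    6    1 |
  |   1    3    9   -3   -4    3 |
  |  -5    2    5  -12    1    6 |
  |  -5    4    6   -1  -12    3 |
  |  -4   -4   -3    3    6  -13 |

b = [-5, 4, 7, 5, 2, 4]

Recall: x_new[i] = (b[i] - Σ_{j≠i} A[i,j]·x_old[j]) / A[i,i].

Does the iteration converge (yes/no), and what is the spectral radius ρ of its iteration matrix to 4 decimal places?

Diagonal D = diag(11, 15, 9, -12, -12, -13); L, U strict lower/upper.
T_J = -D⁻¹(L+U): T[0,4] = -(1)/(11) = -0.0909; T[0,0] = 0.
  T[0,:] = [+0.0000  +0.3636  +0.0909  -0.5455  -0.0909  -0.5455]
  T[1,:] = [+0.3333  +0.0000  -0.4000  -0.4000  -0.4000  -0.0667]
  T[2,:] = [-0.1111  -0.3333  +0.0000  +0.3333  +0.4444  -0.3333]
  T[3,:] = [-0.4167  +0.1667  +0.4167  +0.0000  +0.0833  +0.5000]
  T[4,:] = [-0.4167  +0.3333  +0.5000  -0.0833  +0.0000  +0.2500]
  T[5,:] = [-0.3077  -0.3077  -0.2308  +0.2308  +0.4615  +0.0000]
|roots of det(T-λI)|: 1.1528, 0.8700, 0.3132, 0.2996, 0.1806, 0.1158.
ρ(T) = max|λ| = 1.1528; 1.1528 > 1: divergent.

no, ρ = 1.1528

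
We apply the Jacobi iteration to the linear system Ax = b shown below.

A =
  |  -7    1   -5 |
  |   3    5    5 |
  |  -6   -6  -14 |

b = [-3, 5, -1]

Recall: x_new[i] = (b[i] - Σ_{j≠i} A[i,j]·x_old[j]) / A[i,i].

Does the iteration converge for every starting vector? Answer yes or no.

Let D = diag(-7, 5, -14); L, U the strict triangles.
Jacobi T = -D⁻¹(L+U): T[0,2] = -(-5)/(-7) = -0.7143; T[0,0] = 0.
  T[0,:] = [+0.0000  +0.1429  -0.7143]
  T[1,:] = [-0.6000  +0.0000  -1.0000]
  T[2,:] = [-0.4286  -0.4286  +0.0000]
moduli |λ_i(T)| = 0.8871, 0.6859, 0.2012.
spectral radius ρ = 0.8871; 0.8871 < 1, so it converges for any x₀.

yes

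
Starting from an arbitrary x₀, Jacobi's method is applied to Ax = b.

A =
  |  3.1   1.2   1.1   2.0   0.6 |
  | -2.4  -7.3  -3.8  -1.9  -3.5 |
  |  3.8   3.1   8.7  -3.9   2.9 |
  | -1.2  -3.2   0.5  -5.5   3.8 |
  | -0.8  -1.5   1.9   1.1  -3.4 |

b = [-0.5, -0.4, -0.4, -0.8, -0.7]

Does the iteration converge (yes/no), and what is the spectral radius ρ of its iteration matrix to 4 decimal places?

no, ρ = 1.1892

A = D + L + U where D = diag(3.1, -7.3, 8.7, -5.5, -3.4).
T_J = -D⁻¹(L+U): T[1,4] = -(-3.5)/(-7.3) = -0.4795; T[1,1] = 0.
  T[0,:] = [+0.0000, -0.3871, -0.3548, -0.6452, -0.1935]
  T[1,:] = [-0.3288, +0.0000, -0.5205, -0.2603, -0.4795]
  T[2,:] = [-0.4368, -0.3563, +0.0000, +0.4483, -0.3333]
  T[3,:] = [-0.2182, -0.5818, +0.0909, +0.0000, +0.6909]
  T[4,:] = [-0.2353, -0.4412, +0.5588, +0.3235, +0.0000]
moduli |λ_i(T)| = 1.1892, 0.9520, 0.4698, 0.4698, 0.2575.
ρ = 1.1892; 1.1892 > 1: divergent.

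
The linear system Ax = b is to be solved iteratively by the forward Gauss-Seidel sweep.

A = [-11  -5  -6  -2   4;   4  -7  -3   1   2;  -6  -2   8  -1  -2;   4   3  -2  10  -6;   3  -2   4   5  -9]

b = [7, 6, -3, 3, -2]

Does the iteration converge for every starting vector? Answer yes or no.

Split A = D + L + U, D = diag(-11, -7, 8, 10, -9).
Gauss-Seidel: T = -(D+L)⁻¹U, row 0 first, T[0,1] = -(-5)/(-11) = -0.4545; later rows by forward substitution.
  T[0,:] = [+0.0000, -0.4545, -0.5455, -0.1818, +0.3636]
  T[1,:] = [+0.0000, -0.2597, -0.7403, +0.0390, +0.4935]
  T[2,:] = [+0.0000, -0.4058, -0.5942, -0.0016, +0.6461]
  T[3,:] = [+0.0000, +0.1786, +0.3214, +0.0607, +0.4357]
  T[4,:] = [+0.0000, -0.1750, -0.1028, -0.0363, +0.5408]
|λ(T)| sorted: 0.9010, 0.3532, 0.2283, 0.0670, 0.0000.
ρ = 0.9010; 0.9010 < 1: convergent.

yes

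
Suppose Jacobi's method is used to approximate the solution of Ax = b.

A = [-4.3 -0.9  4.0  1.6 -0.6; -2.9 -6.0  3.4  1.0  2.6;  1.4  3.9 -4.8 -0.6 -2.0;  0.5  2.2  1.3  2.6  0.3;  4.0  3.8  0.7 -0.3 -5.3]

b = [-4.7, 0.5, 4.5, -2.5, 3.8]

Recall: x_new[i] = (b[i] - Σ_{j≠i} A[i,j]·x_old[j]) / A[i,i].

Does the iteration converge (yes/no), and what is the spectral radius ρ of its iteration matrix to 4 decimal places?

A = D + L + U where D = diag(-4.3, -6, -4.8, 2.6, -5.3).
Jacobi T = -D⁻¹(L+U): T[2,1] = -(3.9)/(-4.8) = +0.8125; T[2,2] = 0.
  T[0,:] = [+0.0000  -0.2093  +0.9302  +0.3721  -0.1395]
  T[1,:] = [-0.4833  +0.0000  +0.5667  +0.1667  +0.4333]
  T[2,:] = [+0.2917  +0.8125  +0.0000  -0.1250  -0.4167]
  T[3,:] = [-0.1923  -0.8462  -0.5000  +0.0000  -0.1154]
  T[4,:] = [+0.7547  +0.7170  +0.1321  -0.0566  +0.0000]
|eigenvalues of T|: 1.2896, 0.7128, 0.6316, 0.6316, 0.0242.
ρ = 1.2896; 1.2896 > 1 ⇒ diverges.

no, ρ = 1.2896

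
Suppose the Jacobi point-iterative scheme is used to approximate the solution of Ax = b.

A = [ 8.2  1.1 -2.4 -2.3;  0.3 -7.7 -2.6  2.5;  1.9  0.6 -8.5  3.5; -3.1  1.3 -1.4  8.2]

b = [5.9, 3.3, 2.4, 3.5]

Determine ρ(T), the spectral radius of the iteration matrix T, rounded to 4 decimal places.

0.5828

Let D = diag(8.2, -7.7, -8.5, 8.2); L, U the strict triangles.
T_J = -D⁻¹(L+U): T[1,0] = -(0.3)/(-7.7) = +0.0390; T[1,1] = 0.
  T[0,:] = [+0.0000 -0.1341 +0.2927 +0.2805]
  T[1,:] = [+0.0390 +0.0000 -0.3377 +0.3247]
  T[2,:] = [+0.2235 +0.0706 +0.0000 +0.4118]
  T[3,:] = [+0.3780 -0.1585 +0.1707 +0.0000]
|roots of det(T-λI)|: 0.5828, 0.3095, 0.3064, 0.3064.
ρ(T) = max|λ| = 0.5828; 0.5828 < 1, so it converges for any x₀.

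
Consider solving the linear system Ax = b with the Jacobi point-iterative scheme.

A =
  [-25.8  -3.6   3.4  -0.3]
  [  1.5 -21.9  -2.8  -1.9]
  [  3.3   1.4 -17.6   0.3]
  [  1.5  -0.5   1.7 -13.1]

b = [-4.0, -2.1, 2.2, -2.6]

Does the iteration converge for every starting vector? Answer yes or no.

yes

Write A = D+L+U with D = diag(-25.8, -21.9, -17.6, -13.1).
T_J = -D⁻¹(L+U): T[0,2] = -(3.4)/(-25.8) = +0.1318; T[0,0] = 0.
  T[0,:] = [+0.0000, -0.1395, +0.1318, -0.0116]
  T[1,:] = [+0.0685, +0.0000, -0.1279, -0.0868]
  T[2,:] = [+0.1875, +0.0795, +0.0000, +0.0170]
  T[3,:] = [+0.1145, -0.0382, +0.1298, +0.0000]
eigenvalue magnitudes: 0.1918, 0.1515, 0.1515, 0.0287.
spectral radius ρ = 0.1918; 0.1918 < 1 ⇒ converges.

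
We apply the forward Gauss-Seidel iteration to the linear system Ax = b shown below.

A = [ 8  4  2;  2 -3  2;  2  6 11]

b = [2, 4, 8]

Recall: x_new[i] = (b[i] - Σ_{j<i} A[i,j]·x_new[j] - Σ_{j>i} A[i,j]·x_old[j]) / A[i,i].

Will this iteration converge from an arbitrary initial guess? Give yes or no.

Split A = D + L + U, D = diag(8, -3, 11).
GS T = -(D+L)⁻¹U: row 0 first, T[0,2] = -(2)/(8) = -0.2500; later rows by forward substitution.
  T[0,:] = [+0.0000  -0.5000  -0.2500]
  T[1,:] = [+0.0000  -0.3333  +0.5000]
  T[2,:] = [+0.0000  +0.2727  -0.2273]
|roots of det(T-λI)|: 0.6534, 0.0928, 0.0000.
spectral radius ρ = 0.6534; 0.6534 < 1: convergent.

yes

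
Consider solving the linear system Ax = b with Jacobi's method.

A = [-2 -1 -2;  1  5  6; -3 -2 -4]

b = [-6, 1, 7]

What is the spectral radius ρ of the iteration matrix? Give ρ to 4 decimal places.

A = D + L + U where D = diag(-2, 5, -4).
Jacobi: T = -D⁻¹(L+U), T[0,2] = -(-2)/(-2) = -1.0000; T[0,0] = 0.
  T[0,:] = [+0.0000  -0.5000  -1.0000]
  T[1,:] = [-0.2000  +0.0000  -1.2000]
  T[2,:] = [-0.7500  -0.5000  +0.0000]
|λ(T)| sorted: 1.3616, 0.9248, 0.4368.
ρ(T) = max|λ| = 1.3616; 1.3616 > 1 ⇒ diverges.

1.3616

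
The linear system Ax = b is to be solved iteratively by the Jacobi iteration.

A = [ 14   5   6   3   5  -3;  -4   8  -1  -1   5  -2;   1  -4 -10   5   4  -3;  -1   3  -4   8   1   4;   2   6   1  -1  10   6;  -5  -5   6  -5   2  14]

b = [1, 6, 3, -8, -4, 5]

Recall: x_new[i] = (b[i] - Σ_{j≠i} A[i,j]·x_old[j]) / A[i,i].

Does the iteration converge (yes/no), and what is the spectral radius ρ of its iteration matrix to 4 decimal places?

Diagonal D = diag(14, 8, -10, 8, 10, 14); L, U strict lower/upper.
Jacobi: T = -D⁻¹(L+U), T[4,2] = -(1)/(10) = -0.1000; T[4,4] = 0.
  T[0,:] = [+0.0000  -0.3571  -0.4286  -0.2143  -0.3571  +0.2143]
  T[1,:] = [+0.5000  +0.0000  +0.1250  +0.1250  -0.6250  +0.2500]
  T[2,:] = [+0.1000  -0.4000  +0.0000  +0.5000  +0.4000  -0.3000]
  T[3,:] = [+0.1250  -0.3750  +0.5000  +0.0000  -0.1250  -0.5000]
  T[4,:] = [-0.2000  -0.6000  -0.1000  +0.1000  +0.0000  -0.6000]
  T[5,:] = [+0.3571  +0.3571  -0.4286  +0.3571  -0.1429  +0.0000]
|eigenvalues of T|: 1.1397, 0.6859, 0.6859, 0.4480, 0.4480, 0.2580.
ρ(T) = max|λ| = 1.1397; 1.1397 > 1 ⇒ diverges.

no, ρ = 1.1397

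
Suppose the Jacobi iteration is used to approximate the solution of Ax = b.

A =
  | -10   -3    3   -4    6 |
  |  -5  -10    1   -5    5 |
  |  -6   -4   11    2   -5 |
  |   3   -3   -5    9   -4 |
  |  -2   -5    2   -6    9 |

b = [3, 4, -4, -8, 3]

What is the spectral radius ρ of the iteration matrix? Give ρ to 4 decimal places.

Write A = D+L+U with D = diag(-10, -10, 11, 9, 9).
Jacobi: T = -D⁻¹(L+U), T[1,4] = -(5)/(-10) = +0.5000; T[1,1] = 0.
  T[0,:] = [+0.0000, -0.3000, +0.3000, -0.4000, +0.6000]
  T[1,:] = [-0.5000, +0.0000, +0.1000, -0.5000, +0.5000]
  T[2,:] = [+0.5455, +0.3636, +0.0000, -0.1818, +0.4545]
  T[3,:] = [-0.3333, +0.3333, +0.5556, +0.0000, +0.4444]
  T[4,:] = [+0.2222, +0.5556, -0.2222, +0.6667, +0.0000]
|roots of det(T-λI)|: 1.2113, 0.6260, 0.6260, 0.4578, 0.4578.
spectral radius ρ = 1.2113; 1.2113 > 1, so it fails to converge.

1.2113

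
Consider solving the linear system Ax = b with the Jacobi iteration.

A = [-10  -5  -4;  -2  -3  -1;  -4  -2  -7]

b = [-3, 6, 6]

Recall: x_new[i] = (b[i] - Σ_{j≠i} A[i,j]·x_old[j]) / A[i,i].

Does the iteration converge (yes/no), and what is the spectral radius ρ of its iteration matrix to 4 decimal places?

Diagonal D = diag(-10, -3, -7); L, U strict lower/upper.
Jacobi T = -D⁻¹(L+U): T[1,2] = -(-1)/(-3) = -0.3333; T[1,1] = 0.
  T[0,:] = [+0.0000 -0.5000 -0.4000]
  T[1,:] = [-0.6667 +0.0000 -0.3333]
  T[2,:] = [-0.5714 -0.2857 +0.0000]
|eigenvalues of T|: 0.9186, 0.6152, 0.3033.
ρ(T) = max|λ| = 0.9186; 0.9186 < 1: convergent.

yes, ρ = 0.9186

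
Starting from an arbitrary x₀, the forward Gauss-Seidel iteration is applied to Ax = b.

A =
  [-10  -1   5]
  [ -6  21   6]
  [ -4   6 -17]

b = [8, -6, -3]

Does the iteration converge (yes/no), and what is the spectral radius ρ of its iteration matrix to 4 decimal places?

yes, ρ = 0.1526

Diagonal D = diag(-10, 21, -17); L, U strict lower/upper.
T_GS = -(D+L)⁻¹U: row 0 first, T[0,1] = -(-1)/(-10) = -0.1000; later rows by forward substitution.
  T[0,:] = [+0.0000 -0.1000 +0.5000]
  T[1,:] = [+0.0000 -0.0286 -0.1429]
  T[2,:] = [+0.0000 +0.0134 -0.1681]
|roots of det(T-λI)|: 0.1526, 0.0441, 0.0000.
spectral radius ρ = 0.1526; 0.1526 < 1, so it converges for any x₀.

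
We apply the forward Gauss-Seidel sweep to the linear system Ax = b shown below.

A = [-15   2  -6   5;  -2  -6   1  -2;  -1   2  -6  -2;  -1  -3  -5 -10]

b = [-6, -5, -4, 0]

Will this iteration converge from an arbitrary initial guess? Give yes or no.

yes

A = D + L + U where D = diag(-15, -6, -6, -10).
Gauss-Seidel: T = -(D+L)⁻¹U, row 0 first, T[0,1] = -(2)/(-15) = +0.1333; later rows by forward substitution.
  T[0,:] = [+0.0000  +0.1333  -0.4000  +0.3333]
  T[1,:] = [+0.0000  -0.0444  +0.3000  -0.4444]
  T[2,:] = [+0.0000  -0.0370  +0.1667  -0.5370]
  T[3,:] = [+0.0000  +0.0185  -0.1333  +0.3685]
eigenvalue magnitudes: 0.5215, 0.0377, 0.0377, 0.0000.
ρ(T) = max|λ| = 0.5215; 0.5215 < 1: convergent.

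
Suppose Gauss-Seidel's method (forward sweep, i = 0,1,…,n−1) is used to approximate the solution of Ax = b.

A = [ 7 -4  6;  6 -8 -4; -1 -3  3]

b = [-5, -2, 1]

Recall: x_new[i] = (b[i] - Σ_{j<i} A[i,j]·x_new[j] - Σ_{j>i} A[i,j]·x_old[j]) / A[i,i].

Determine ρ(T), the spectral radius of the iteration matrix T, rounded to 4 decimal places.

Write A = D+L+U with D = diag(7, -8, 3).
T_GS = -(D+L)⁻¹U: row 0 first, T[0,2] = -(6)/(7) = -0.8571; later rows by forward substitution.
  T[0,:] = [+0.0000, +0.5714, -0.8571]
  T[1,:] = [+0.0000, +0.4286, -1.1429]
  T[2,:] = [+0.0000, +0.6190, -1.4286]
|eigenvalues of T|: 0.8934, 0.1066, 0.0000.
ρ(T) = max|λ| = 0.8934; 0.8934 < 1, so it converges for any x₀.

0.8934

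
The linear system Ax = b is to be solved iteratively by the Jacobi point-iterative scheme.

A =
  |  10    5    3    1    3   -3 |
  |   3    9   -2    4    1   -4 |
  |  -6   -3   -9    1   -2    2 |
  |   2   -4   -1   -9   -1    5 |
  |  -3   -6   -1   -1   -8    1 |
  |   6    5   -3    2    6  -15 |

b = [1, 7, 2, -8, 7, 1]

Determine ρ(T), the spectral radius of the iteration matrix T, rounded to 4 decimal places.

1.2047

Write A = D+L+U with D = diag(10, 9, -9, -9, -8, -15).
Jacobi: T = -D⁻¹(L+U), T[4,3] = -(-1)/(-8) = -0.1250; T[4,4] = 0.
  T[0,:] = [+0.0000, -0.5000, -0.3000, -0.1000, -0.3000, +0.3000]
  T[1,:] = [-0.3333, +0.0000, +0.2222, -0.4444, -0.1111, +0.4444]
  T[2,:] = [-0.6667, -0.3333, +0.0000, +0.1111, -0.2222, +0.2222]
  T[3,:] = [+0.2222, -0.4444, -0.1111, +0.0000, -0.1111, +0.5556]
  T[4,:] = [-0.3750, -0.7500, -0.1250, -0.1250, +0.0000, +0.1250]
  T[5,:] = [+0.4000, +0.3333, -0.2000, +0.1333, +0.4000, +0.0000]
eigenvalue magnitudes: 1.2047, 0.5216, 0.5216, 0.4164, 0.4164, 0.3829.
spectral radius ρ = 1.2047; 1.2047 > 1: divergent.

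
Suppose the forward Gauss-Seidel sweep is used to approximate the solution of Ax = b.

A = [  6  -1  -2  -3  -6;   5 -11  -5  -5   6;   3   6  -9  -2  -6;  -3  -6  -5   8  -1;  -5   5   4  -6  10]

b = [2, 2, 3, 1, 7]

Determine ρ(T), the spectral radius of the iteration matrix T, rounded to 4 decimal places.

1.2668

Write A = D+L+U with D = diag(6, -11, -9, 8, 10).
T_GS = -(D+L)⁻¹U: row 0 first, T[0,4] = -(-6)/(6) = +1.0000; later rows by forward substitution.
  T[0,:] = [+0.0000 +0.1667 +0.3333 +0.5000 +1.0000]
  T[1,:] = [+0.0000 +0.0758 -0.3030 -0.2273 +1.0000]
  T[2,:] = [+0.0000 +0.1061 -0.0909 -0.2071 +0.3333]
  T[3,:] = [+0.0000 +0.1856 -0.1591 -0.1124 +1.4583]
  T[4,:] = [+0.0000 +0.1144 +0.2591 +0.3790 +0.7417]
moduli |λ_i(T)| = 1.2668, 0.6312, 0.0363, 0.0363, 0.0000.
ρ = 1.2668; 1.2668 > 1 ⇒ diverges.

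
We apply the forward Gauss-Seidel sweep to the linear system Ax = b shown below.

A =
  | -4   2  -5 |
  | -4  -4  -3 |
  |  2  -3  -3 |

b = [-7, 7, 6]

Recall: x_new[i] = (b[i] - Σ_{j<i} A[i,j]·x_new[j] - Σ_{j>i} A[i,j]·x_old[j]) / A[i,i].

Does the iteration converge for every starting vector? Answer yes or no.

Write A = D+L+U with D = diag(-4, -4, -3).
T_GS = -(D+L)⁻¹U: row 0 first, T[0,2] = -(-5)/(-4) = -1.2500; later rows by forward substitution.
  T[0,:] = [+0.0000, +0.5000, -1.2500]
  T[1,:] = [+0.0000, -0.5000, +0.5000]
  T[2,:] = [+0.0000, +0.8333, -1.3333]
|eigenvalues of T|: 1.6850, 0.1484, 0.0000.
ρ(T) = max|λ| = 1.6850; 1.6850 > 1 ⇒ diverges.

no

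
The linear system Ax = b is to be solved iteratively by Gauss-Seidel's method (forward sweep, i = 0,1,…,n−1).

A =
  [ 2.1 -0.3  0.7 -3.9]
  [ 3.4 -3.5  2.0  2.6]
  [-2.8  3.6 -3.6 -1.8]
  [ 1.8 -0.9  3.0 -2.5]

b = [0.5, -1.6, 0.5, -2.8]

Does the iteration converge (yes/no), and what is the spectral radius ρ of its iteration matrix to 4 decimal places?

Let D = diag(2.1, -3.5, -3.6, -2.5); L, U the strict triangles.
Gauss-Seidel: T = -(D+L)⁻¹U, row 0 first, T[0,3] = -(-3.9)/(2.1) = +1.8571; later rows by forward substitution.
  T[0,:] = [+0.0000 +0.1429 -0.3333 +1.8571]
  T[1,:] = [+0.0000 +0.1388 +0.2476 +2.5469]
  T[2,:] = [+0.0000 +0.0277 +0.5069 +0.6025]
  T[3,:] = [+0.0000 +0.0861 +0.2791 +1.1432]
|roots of det(T-λI)|: 1.4996, 0.3459, 0.0567, 0.0000.
ρ = 1.4996; 1.4996 > 1, so it fails to converge.

no, ρ = 1.4996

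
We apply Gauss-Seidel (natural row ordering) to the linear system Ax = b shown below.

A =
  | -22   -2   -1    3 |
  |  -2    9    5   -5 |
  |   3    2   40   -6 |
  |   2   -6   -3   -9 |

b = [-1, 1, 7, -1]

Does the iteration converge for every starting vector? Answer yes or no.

Diagonal D = diag(-22, 9, 40, -9); L, U strict lower/upper.
GS T = -(D+L)⁻¹U: row 0 first, T[0,3] = -(3)/(-22) = +0.1364; later rows by forward substitution.
  T[0,:] = [+0.0000, -0.0909, -0.0455, +0.1364]
  T[1,:] = [+0.0000, -0.0202, -0.5657, +0.5859]
  T[2,:] = [+0.0000, +0.0078, +0.0317, +0.1105]
  T[3,:] = [+0.0000, -0.0093, +0.3564, -0.3971]
|eigenvalues of T|: 0.4538, 0.1039, 0.0357, 0.0000.
ρ(T) = max|λ| = 0.4538; 0.4538 < 1: convergent.

yes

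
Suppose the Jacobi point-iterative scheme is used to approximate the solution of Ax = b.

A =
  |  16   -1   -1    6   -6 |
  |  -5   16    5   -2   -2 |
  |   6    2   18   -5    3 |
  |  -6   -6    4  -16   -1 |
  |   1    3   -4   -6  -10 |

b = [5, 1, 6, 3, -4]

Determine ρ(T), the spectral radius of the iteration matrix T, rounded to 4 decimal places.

0.9332

Write A = D+L+U with D = diag(16, 16, 18, -16, -10).
Jacobi: T = -D⁻¹(L+U), T[2,4] = -(3)/(18) = -0.1667; T[2,2] = 0.
  T[0,:] = [+0.0000  +0.0625  +0.0625  -0.3750  +0.3750]
  T[1,:] = [+0.3125  +0.0000  -0.3125  +0.1250  +0.1250]
  T[2,:] = [-0.3333  -0.1111  +0.0000  +0.2778  -0.1667]
  T[3,:] = [-0.3750  -0.3750  +0.2500  +0.0000  -0.0625]
  T[4,:] = [+0.1000  +0.3000  -0.4000  -0.6000  +0.0000]
|roots of det(T-λI)|: 0.9332, 0.4922, 0.4922, 0.2332, 0.2332.
ρ = 0.9332; 0.9332 < 1: convergent.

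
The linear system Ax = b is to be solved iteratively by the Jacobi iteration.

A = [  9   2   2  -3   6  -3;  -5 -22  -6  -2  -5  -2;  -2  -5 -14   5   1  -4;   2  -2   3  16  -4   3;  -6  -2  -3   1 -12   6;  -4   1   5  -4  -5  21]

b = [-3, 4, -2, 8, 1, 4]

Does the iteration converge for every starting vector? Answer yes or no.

Diagonal D = diag(9, -22, -14, 16, -12, 21); L, U strict lower/upper.
Jacobi: T = -D⁻¹(L+U), T[2,1] = -(-5)/(-14) = -0.3571; T[2,2] = 0.
  T[0,:] = [+0.0000, -0.2222, -0.2222, +0.3333, -0.6667, +0.3333]
  T[1,:] = [-0.2273, +0.0000, -0.2727, -0.0909, -0.2273, -0.0909]
  T[2,:] = [-0.1429, -0.3571, +0.0000, +0.3571, +0.0714, -0.2857]
  T[3,:] = [-0.1250, +0.1250, -0.1875, +0.0000, +0.2500, -0.1875]
  T[4,:] = [-0.5000, -0.1667, -0.2500, +0.0833, +0.0000, +0.5000]
  T[5,:] = [+0.1905, -0.0476, -0.2381, +0.1905, +0.2381, +0.0000]
|roots of det(T-λI)|: 0.9196, 0.5059, 0.5059, 0.3305, 0.3002, 0.3002.
spectral radius ρ = 0.9196; 0.9196 < 1, so it converges for any x₀.

yes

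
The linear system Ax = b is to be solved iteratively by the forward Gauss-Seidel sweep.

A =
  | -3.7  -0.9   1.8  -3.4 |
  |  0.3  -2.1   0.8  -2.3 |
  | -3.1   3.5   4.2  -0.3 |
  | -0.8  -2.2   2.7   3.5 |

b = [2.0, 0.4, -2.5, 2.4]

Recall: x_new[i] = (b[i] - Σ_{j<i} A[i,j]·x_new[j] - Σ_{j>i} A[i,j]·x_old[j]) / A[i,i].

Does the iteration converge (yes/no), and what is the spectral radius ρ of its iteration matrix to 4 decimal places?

no, ρ = 1.3433

Diagonal D = diag(-3.7, -2.1, 4.2, 3.5); L, U strict lower/upper.
T_GS = -(D+L)⁻¹U: row 0 first, T[0,3] = -(-3.4)/(-3.7) = -0.9189; later rows by forward substitution.
  T[0,:] = [+0.0000  -0.2432  +0.4865  -0.9189]
  T[1,:] = [+0.0000  -0.0347  +0.4505  -1.2265]
  T[2,:] = [+0.0000  -0.1506  -0.0163  +0.4153]
  T[3,:] = [+0.0000  +0.0387  +0.4069  -1.3013]
eigenvalue magnitudes: 1.3433, 0.0336, 0.0336, 0.0000.
spectral radius ρ = 1.3433; 1.3433 > 1: divergent.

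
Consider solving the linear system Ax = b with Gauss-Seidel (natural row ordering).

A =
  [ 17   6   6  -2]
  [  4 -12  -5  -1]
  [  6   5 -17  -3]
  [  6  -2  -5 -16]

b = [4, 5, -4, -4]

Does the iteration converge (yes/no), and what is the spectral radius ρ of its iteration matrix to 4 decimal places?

Let D = diag(17, -12, -17, -16); L, U the strict triangles.
Gauss-Seidel: T = -(D+L)⁻¹U, row 0 first, T[0,2] = -(6)/(17) = -0.3529; later rows by forward substitution.
  T[0,:] = [+0.0000, -0.3529, -0.3529, +0.1176]
  T[1,:] = [+0.0000, -0.1176, -0.5343, -0.0441]
  T[2,:] = [+0.0000, -0.1592, -0.2817, -0.1479]
  T[3,:] = [+0.0000, -0.0679, +0.0225, +0.0959]
moduli |λ_i(T)| = 0.5148, 0.1375, 0.1375, 0.0000.
ρ(T) = max|λ| = 0.5148; 0.5148 < 1: convergent.

yes, ρ = 0.5148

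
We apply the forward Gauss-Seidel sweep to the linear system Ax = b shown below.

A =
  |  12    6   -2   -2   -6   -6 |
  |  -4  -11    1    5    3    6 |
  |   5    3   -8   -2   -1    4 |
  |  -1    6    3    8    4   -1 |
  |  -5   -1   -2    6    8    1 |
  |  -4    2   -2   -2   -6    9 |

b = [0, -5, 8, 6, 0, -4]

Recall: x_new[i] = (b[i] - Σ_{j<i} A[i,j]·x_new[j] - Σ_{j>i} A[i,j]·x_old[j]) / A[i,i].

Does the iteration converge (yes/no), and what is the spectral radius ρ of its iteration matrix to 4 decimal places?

no, ρ = 1.4541

Diagonal D = diag(12, -11, -8, 8, 8, 9); L, U strict lower/upper.
T_GS = -(D+L)⁻¹U: row 0 first, T[0,4] = -(-6)/(12) = +0.5000; later rows by forward substitution.
  T[0,:] = [+0.0000, -0.5000, +0.1667, +0.1667, +0.5000, +0.5000]
  T[1,:] = [+0.0000, +0.1818, +0.0303, +0.3939, +0.0909, +0.3636]
  T[2,:] = [+0.0000, -0.2443, +0.1155, +0.0019, +0.2216, +0.9489]
  T[3,:] = [+0.0000, -0.1072, -0.0452, -0.2753, -0.5888, -0.4411]
  T[4,:] = [+0.0000, -0.2704, +0.1708, +0.3604, +0.8208, +0.8010]
  T[5,:] = [+0.0000, -0.5210, +0.1968, +0.1660, +0.6677, +0.7882]
|λ(T)| sorted: 1.4541, 0.3881, 0.3881, 0.0380, 0.0380, 0.0000.
ρ(T) = max|λ| = 1.4541; 1.4541 > 1: divergent.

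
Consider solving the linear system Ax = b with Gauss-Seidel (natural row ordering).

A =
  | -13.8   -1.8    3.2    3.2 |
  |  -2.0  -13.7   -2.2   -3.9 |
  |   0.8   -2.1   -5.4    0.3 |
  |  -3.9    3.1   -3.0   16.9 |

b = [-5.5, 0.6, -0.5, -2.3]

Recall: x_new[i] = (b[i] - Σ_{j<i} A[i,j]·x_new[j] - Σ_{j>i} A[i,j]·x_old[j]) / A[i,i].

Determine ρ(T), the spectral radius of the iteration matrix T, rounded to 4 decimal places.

Diagonal D = diag(-13.8, -13.7, -5.4, 16.9); L, U strict lower/upper.
T_GS = -(D+L)⁻¹U: row 0 first, T[0,3] = -(3.2)/(-13.8) = +0.2319; later rows by forward substitution.
  T[0,:] = [+0.0000, -0.1304, +0.2319, +0.2319]
  T[1,:] = [+0.0000, +0.0190, -0.1944, -0.3185]
  T[2,:] = [+0.0000, -0.0267, +0.1100, +0.2138]
  T[3,:] = [+0.0000, -0.0383, +0.1087, +0.1499]
eigenvalue magnitudes: 0.3381, 0.0386, 0.0206, 0.0000.
spectral radius ρ = 0.3381; 0.3381 < 1: convergent.

0.3381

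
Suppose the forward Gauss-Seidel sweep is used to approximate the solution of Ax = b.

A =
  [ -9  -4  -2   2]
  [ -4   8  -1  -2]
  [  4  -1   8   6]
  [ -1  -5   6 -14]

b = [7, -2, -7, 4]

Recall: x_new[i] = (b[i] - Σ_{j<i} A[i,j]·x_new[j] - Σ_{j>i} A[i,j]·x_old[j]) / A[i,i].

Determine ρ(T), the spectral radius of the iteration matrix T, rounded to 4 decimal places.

Write A = D+L+U with D = diag(-9, 8, 8, -14).
T_GS = -(D+L)⁻¹U: row 0 first, T[0,2] = -(-2)/(-9) = -0.2222; later rows by forward substitution.
  T[0,:] = [+0.0000 -0.4444 -0.2222 +0.2222]
  T[1,:] = [+0.0000 -0.2222 +0.0139 +0.3611]
  T[2,:] = [+0.0000 +0.1944 +0.1128 -0.8160]
  T[3,:] = [+0.0000 +0.1944 +0.0593 -0.4945]
|λ(T)| sorted: 0.6047, 0.0702, 0.0702, 0.0000.
ρ = 0.6047; 0.6047 < 1 ⇒ converges.

0.6047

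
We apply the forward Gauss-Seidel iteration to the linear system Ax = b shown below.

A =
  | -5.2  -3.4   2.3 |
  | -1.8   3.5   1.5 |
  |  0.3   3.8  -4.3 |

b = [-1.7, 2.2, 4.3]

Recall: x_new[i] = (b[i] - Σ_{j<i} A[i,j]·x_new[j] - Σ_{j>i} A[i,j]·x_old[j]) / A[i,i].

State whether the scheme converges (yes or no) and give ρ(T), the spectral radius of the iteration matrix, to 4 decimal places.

yes, ρ = 0.5207

Split A = D + L + U, D = diag(-5.2, 3.5, -4.3).
GS T = -(D+L)⁻¹U: row 0 first, T[0,1] = -(-3.4)/(-5.2) = -0.6538; later rows by forward substitution.
  T[0,:] = [+0.0000 -0.6538 +0.4423]
  T[1,:] = [+0.0000 -0.3363 -0.2011]
  T[2,:] = [+0.0000 -0.3428 -0.1469]
moduli |λ_i(T)| = 0.5207, 0.0375, 0.0000.
ρ = 0.5207; 0.5207 < 1: convergent.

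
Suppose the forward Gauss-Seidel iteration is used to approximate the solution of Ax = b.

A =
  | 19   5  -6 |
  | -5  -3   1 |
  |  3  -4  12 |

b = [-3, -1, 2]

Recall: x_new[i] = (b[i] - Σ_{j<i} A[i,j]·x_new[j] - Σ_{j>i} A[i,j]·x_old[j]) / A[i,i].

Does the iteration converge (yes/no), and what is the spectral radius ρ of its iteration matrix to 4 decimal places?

yes, ρ = 0.3568

Write A = D+L+U with D = diag(19, -3, 12).
GS T = -(D+L)⁻¹U: row 0 first, T[0,2] = -(-6)/(19) = +0.3158; later rows by forward substitution.
  T[0,:] = [+0.0000 -0.2632 +0.3158]
  T[1,:] = [+0.0000 +0.4386 -0.1930]
  T[2,:] = [+0.0000 +0.2120 -0.1433]
|λ(T)| sorted: 0.3568, 0.0615, 0.0000.
ρ = 0.3568; 0.3568 < 1 ⇒ converges.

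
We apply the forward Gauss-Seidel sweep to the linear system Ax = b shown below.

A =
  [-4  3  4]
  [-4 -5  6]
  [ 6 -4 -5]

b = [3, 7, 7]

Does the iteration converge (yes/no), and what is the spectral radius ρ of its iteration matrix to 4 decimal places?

Let D = diag(-4, -5, -5); L, U the strict triangles.
T_GS = -(D+L)⁻¹U: row 0 first, T[0,1] = -(3)/(-4) = +0.7500; later rows by forward substitution.
  T[0,:] = [+0.0000, +0.7500, +1.0000]
  T[1,:] = [+0.0000, -0.6000, +0.4000]
  T[2,:] = [+0.0000, +1.3800, +0.8800]
|roots of det(T-λI)|: 1.1886, 0.9086, 0.0000.
ρ = 1.1886; 1.1886 > 1 ⇒ diverges.

no, ρ = 1.1886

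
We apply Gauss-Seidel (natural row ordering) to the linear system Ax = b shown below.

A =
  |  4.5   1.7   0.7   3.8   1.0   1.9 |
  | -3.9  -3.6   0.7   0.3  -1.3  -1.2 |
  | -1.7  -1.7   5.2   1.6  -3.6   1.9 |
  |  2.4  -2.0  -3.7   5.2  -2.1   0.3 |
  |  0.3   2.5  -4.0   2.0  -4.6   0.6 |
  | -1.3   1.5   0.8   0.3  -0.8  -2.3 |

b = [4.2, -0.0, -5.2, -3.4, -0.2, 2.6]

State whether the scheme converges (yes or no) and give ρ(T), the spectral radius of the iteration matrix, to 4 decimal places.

no, ρ = 1.5629

Diagonal D = diag(4.5, -3.6, 5.2, 5.2, -4.6, -2.3); L, U strict lower/upper.
GS T = -(D+L)⁻¹U: row 0 first, T[0,5] = -(1.9)/(4.5) = -0.4222; later rows by forward substitution.
  T[0,:] = [+0.0000  -0.3778  -0.1556  -0.8444  -0.2222  -0.4222]
  T[1,:] = [+0.0000  +0.4093  +0.3630  +0.9981  -0.1204  +0.1241]
  T[2,:] = [+0.0000  +0.0103  +0.0678  -0.2574  +0.5803  -0.4629]
  T[3,:] = [+0.0000  +0.3391  +0.2596  +0.5905  +0.8730  -0.1444]
  T[4,:] = [+0.0000  +0.3363  +0.2410  +0.9680  -0.2049  +0.5100]
  T[5,:] = [+0.0000  +0.4113  +0.2982  +0.7790  +0.4341  -0.0377]
|eigenvalues of T|: 1.5629, 0.7875, 0.0970, 0.0970, 0.0582, 0.0000.
ρ(T) = max|λ| = 1.5629; 1.5629 > 1, so it fails to converge.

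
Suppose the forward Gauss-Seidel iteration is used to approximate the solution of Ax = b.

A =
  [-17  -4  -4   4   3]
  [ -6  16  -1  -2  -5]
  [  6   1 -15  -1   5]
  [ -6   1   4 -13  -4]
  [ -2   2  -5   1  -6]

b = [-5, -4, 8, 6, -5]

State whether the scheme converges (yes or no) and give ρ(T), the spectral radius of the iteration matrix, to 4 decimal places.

Write A = D+L+U with D = diag(-17, 16, -15, -13, -6).
Gauss-Seidel: T = -(D+L)⁻¹U, row 0 first, T[0,1] = -(-4)/(-17) = -0.2353; later rows by forward substitution.
  T[0,:] = [+0.0000 -0.2353 -0.2353 +0.2353 +0.1765]
  T[1,:] = [+0.0000 -0.0882 -0.0257 +0.2132 +0.3787]
  T[2,:] = [+0.0000 -0.1000 -0.0958 +0.0417 +0.4292]
  T[3,:] = [+0.0000 +0.0710 +0.0771 -0.0794 -0.2280]
  T[4,:] = [+0.0000 +0.1442 +0.1626 -0.0553 -0.3282]
moduli |λ_i(T)| = 0.6590, 0.1143, 0.0365, 0.0365, 0.0000.
spectral radius ρ = 0.6590; 0.6590 < 1: convergent.

yes, ρ = 0.6590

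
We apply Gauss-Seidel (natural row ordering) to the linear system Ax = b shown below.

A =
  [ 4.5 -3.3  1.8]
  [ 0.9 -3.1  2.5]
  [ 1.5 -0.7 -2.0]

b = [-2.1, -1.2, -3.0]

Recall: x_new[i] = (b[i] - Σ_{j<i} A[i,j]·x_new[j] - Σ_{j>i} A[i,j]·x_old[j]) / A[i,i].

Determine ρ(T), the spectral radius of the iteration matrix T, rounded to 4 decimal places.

A = D + L + U where D = diag(4.5, -3.1, -2).
T_GS = -(D+L)⁻¹U: row 0 first, T[0,1] = -(-3.3)/(4.5) = +0.7333; later rows by forward substitution.
  T[0,:] = [+0.0000, +0.7333, -0.4000]
  T[1,:] = [+0.0000, +0.2129, +0.6903]
  T[2,:] = [+0.0000, +0.4755, -0.5416]
eigenvalue magnitudes: 0.8503, 0.5216, 0.0000.
ρ(T) = max|λ| = 0.8503; 0.8503 < 1, so it converges for any x₀.

0.8503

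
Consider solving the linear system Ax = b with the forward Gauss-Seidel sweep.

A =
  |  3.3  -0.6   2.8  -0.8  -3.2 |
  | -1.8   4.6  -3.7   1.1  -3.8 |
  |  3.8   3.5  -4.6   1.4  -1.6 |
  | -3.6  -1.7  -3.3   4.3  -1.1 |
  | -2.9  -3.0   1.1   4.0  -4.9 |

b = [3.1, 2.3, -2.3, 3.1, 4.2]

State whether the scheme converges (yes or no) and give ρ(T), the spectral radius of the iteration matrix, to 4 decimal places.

Diagonal D = diag(3.3, 4.6, -4.6, 4.3, -4.9); L, U strict lower/upper.
T_GS = -(D+L)⁻¹U: row 0 first, T[0,4] = -(-3.2)/(3.3) = +0.9697; later rows by forward substitution.
  T[0,:] = [+0.0000  +0.1818  -0.8485  +0.2424  +0.9697]
  T[1,:] = [+0.0000  +0.0711  +0.4723  -0.1443  +1.2055]
  T[2,:] = [+0.0000  +0.2043  -0.3415  +0.3948  +1.3705]
  T[3,:] = [+0.0000  +0.3372  -0.7857  +0.4489  +2.5960]
  T[4,:] = [+0.0000  +0.1699  -0.5051  +0.4000  +1.1149]
moduli |λ_i(T)| = 1.4182, 0.2740, 0.2259, 0.0768, 0.0000.
ρ(T) = max|λ| = 1.4182; 1.4182 > 1 ⇒ diverges.

no, ρ = 1.4182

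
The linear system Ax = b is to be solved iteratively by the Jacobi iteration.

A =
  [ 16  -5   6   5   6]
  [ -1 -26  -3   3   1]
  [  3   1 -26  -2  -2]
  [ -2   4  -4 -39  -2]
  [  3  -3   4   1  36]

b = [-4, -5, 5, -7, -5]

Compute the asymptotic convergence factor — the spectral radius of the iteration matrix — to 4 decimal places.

0.2085

A = D + L + U where D = diag(16, -26, -26, -39, 36).
T_J = -D⁻¹(L+U): T[3,0] = -(-2)/(-39) = -0.0513; T[3,3] = 0.
  T[0,:] = [+0.0000, +0.3125, -0.3750, -0.3125, -0.3750]
  T[1,:] = [-0.0385, +0.0000, -0.1154, +0.1154, +0.0385]
  T[2,:] = [+0.1154, +0.0385, +0.0000, -0.0769, -0.0769]
  T[3,:] = [-0.0513, +0.1026, -0.1026, +0.0000, -0.0513]
  T[4,:] = [-0.0833, +0.0833, -0.1111, -0.0278, +0.0000]
|eigenvalues of T|: 0.2085, 0.1629, 0.1255, 0.1255, 0.0485.
spectral radius ρ = 0.2085; 0.2085 < 1 ⇒ converges.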